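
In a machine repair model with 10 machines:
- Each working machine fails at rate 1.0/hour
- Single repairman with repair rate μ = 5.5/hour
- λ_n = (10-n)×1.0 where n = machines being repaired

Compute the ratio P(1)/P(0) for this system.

P(1)/P(0) = ∏_{i=0}^{1-1} λ_i/μ_{i+1}
= (10-0)×1.0/5.5
= 1.8182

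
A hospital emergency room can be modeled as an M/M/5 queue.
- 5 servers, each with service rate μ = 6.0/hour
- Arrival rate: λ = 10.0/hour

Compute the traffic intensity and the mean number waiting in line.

Traffic intensity: ρ = λ/(cμ) = 10.0/(5×6.0) = 0.3333
Since ρ = 0.3333 < 1, system is stable.
Offered load a = λ/μ = cρ = 10.0/6.0 = 1.6667
P₀ = [ Σₙ₌₀^4 aⁿ/n! + a^5/(5!(1-ρ)) ]⁻¹
Σ = a^0/0! + a^1/1! + a^2/2! + a^3/3! + a^4/4! = 1.0000 + 1.6667 + 1.3889 + 0.7716 + 0.3215 = 5.1487
a^5/(5!(1-ρ)) = 12.8601/(120 × 0.66667) = 0.1608
P₀ = 1/(5.1487 + 0.1608) = 0.1883
Lq = P₀·a^5·ρ / (5!(1-ρ)²) = 0.18834 × 12.8601 × 0.33333 / (120 × 0.44444) = 0.01514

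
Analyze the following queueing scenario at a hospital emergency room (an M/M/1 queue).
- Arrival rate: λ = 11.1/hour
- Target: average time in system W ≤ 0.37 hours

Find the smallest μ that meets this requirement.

For M/M/1: W = 1/(μ-λ)
Need W ≤ 0.37, so 1/(μ-λ) ≤ 0.37
μ - λ ≥ 1/0.37 = 2.7027
μ ≥ 11.1 + 2.7027 = 13.8027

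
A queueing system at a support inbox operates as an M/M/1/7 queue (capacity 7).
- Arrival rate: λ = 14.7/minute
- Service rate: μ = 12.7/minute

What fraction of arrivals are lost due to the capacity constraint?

ρ = λ/μ = 14.7/12.7 = 1.15748
P₀ = (1-ρ)/(1-ρ^(K+1)) = (1-1.15748)/(1-1.15748^8) = -0.15748/-2.2219 = 0.07088
P_K = P₀×ρ^K = 0.07088 × 1.15748^7 = 0.07088 × 2.7835 = 0.1973
Blocking probability = 19.73%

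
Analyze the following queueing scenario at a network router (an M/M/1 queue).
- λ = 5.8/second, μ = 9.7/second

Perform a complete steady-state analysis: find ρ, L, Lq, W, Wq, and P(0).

Step 1: ρ = λ/μ = 5.8/9.7 = 0.5979
Step 2: L = λ/(μ-λ) = 5.8/3.90 = 1.4872
Step 3: Lq = λ²/(μ(μ-λ)) = 33.64/(9.7×3.90) = 0.8892
Step 4: W = 1/(μ-λ) = 1/3.90 = 0.25641
Step 5: Wq = λ/(μ(μ-λ)) = 5.8/(9.7×3.90) = 0.1533
Step 6: P(0) = 1-ρ = 0.4021
Verify: L = λW = 5.8×0.25641 = 1.4872 ✔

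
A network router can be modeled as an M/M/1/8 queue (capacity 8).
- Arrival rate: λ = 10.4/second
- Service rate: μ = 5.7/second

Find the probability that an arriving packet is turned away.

ρ = λ/μ = 10.4/5.7 = 1.82456
P₀ = (1-ρ)/(1-ρ^(K+1)) = (1-1.82456)/(1-1.82456^9) = -0.8246/-223.0904 = 0.003696
P_K = P₀×ρ^K = 0.003696 × 1.82456^8 = 0.003696 × 122.8189 = 0.4539
Blocking probability = 45.39%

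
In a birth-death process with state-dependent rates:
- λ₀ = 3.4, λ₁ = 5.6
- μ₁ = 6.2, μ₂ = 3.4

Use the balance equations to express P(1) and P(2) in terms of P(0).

Balance equations:
State 0: λ₀P₀ = μ₁P₁ → P₁ = (λ₀/μ₁)P₀ = (3.4/6.2)P₀ = 0.5484P₀
State 1: P₂ = (λ₀λ₁)/(μ₁μ₂)P₀ = (3.4×5.6)/(6.2×3.4)P₀ = 0.9032P₀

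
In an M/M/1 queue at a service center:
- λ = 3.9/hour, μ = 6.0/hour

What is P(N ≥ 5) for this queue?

ρ = λ/μ = 3.9/6.0 = 0.6500
P(N ≥ n) = ρⁿ
P(N ≥ 5) = 0.6500^5
P(N ≥ 5) = 0.1160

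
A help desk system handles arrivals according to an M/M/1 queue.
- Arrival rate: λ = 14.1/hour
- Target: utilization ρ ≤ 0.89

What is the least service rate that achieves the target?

ρ = λ/μ, so μ = λ/ρ
μ ≥ 14.1/0.89 = 15.8427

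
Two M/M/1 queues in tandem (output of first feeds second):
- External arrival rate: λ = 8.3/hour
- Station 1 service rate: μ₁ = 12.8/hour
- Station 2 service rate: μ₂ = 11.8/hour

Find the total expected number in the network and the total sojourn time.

By Jackson's theorem, each station behaves as independent M/M/1.
Station 1: ρ₁ = 8.3/12.8 = 0.6484, L₁ = ρ₁/(1-ρ₁) = λ/(μ₁-λ) = 8.3/4.50 = 1.84444
Station 2: ρ₂ = 8.3/11.8 = 0.7034, L₂ = ρ₂/(1-ρ₂) = λ/(μ₂-λ) = 8.3/3.50 = 2.37143
Total: L = L₁ + L₂ = 1.84444 + 2.37143 = 4.2159
W = L/λ = 4.2159/8.3 = 0.5079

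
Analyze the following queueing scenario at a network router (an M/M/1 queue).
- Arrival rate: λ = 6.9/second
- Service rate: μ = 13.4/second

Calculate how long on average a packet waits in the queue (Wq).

First, compute utilization: ρ = λ/μ = 6.9/13.4 = 0.5149
For M/M/1: Wq = λ/(μ(μ-λ))
Wq = 6.9/(13.4 × (13.4-6.9))
Wq = 6.9/(13.4 × 6.50)
Wq = 0.07922 seconds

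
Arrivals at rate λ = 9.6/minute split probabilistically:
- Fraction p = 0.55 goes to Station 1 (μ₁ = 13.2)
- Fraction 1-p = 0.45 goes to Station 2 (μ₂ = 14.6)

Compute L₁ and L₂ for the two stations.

Effective rates: λ₁ = 9.6×0.55 = 5.28, λ₂ = 9.6×0.45 = 4.32
Station 1: ρ₁ = 5.28/13.2 = 0.4000, L₁ = ρ₁/(1-ρ₁) = 0.4000/(1-0.4000) = 0.6667
Station 2: ρ₂ = 4.32/14.6 = 0.29589, L₂ = ρ₂/(1-ρ₂) = 0.29589/(1-0.29589) = 0.4202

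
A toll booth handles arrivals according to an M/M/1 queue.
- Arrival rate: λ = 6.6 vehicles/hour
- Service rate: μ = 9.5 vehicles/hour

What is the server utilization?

Server utilization: ρ = λ/μ
ρ = 6.6/9.5 = 0.6947
The server is busy 69.47% of the time.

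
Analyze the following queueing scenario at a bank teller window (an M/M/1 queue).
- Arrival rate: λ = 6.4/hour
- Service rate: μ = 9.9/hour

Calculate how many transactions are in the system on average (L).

ρ = λ/μ = 6.4/9.9 = 0.6465
For M/M/1: L = λ/(μ-λ)
L = 6.4/(9.9-6.4) = 6.4/3.50
L = 1.8286 transactions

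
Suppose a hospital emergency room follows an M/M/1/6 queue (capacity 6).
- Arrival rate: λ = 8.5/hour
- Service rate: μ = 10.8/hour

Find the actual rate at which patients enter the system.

ρ = λ/μ = 8.5/10.8 = 0.78704
P₀ = (1-ρ)/(1-ρ^(K+1)) = (1-0.78704)/(1-0.78704^7) = 0.2130/0.8129 = 0.2620
P_K = P₀×ρ^K = 0.26196 × 0.78704^6 = 0.26196 × 0.23767 = 0.06226
λ_eff = λ(1-P_K) = 8.5 × (1 - 0.06226) = 8.5 × 0.93774 = 7.9708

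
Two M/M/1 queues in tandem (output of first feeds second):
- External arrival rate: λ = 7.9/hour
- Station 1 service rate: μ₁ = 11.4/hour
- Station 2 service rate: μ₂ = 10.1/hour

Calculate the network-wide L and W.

By Jackson's theorem, each station behaves as independent M/M/1.
Station 1: ρ₁ = 7.9/11.4 = 0.6930, L₁ = ρ₁/(1-ρ₁) = λ/(μ₁-λ) = 7.9/3.50 = 2.25714
Station 2: ρ₂ = 7.9/10.1 = 0.7822, L₂ = ρ₂/(1-ρ₂) = λ/(μ₂-λ) = 7.9/2.20 = 3.59091
Total: L = L₁ + L₂ = 2.25714 + 3.59091 = 5.8481
W = L/λ = 5.8481/7.9 = 0.7403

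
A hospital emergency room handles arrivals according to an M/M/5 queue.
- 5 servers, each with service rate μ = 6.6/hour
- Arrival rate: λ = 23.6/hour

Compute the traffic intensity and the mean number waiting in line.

Traffic intensity: ρ = λ/(cμ) = 23.6/(5×6.6) = 0.7152
Since ρ = 0.7152 < 1, system is stable.
Offered load a = λ/μ = cρ = 23.6/6.6 = 3.5758
P₀ = [ Σₙ₌₀^4 aⁿ/n! + a^5/(5!(1-ρ)) ]⁻¹
Σ = a^0/0! + a^1/1! + a^2/2! + a^3/3! + a^4/4! = 1.00000 + 3.57576 + 6.39302 + 7.61996 + 6.81179 = 25.4005
a^5/(5!(1-ρ)) = 584.5751/(120 × 0.2848485) = 17.1019
P₀ = 1/(25.4005 + 17.1019) = 0.02353
Lq = P₀·a^5·ρ / (5!(1-ρ)²) = 0.023528 × 584.5751 × 0.71515 / (120 × 0.081139) = 1.0102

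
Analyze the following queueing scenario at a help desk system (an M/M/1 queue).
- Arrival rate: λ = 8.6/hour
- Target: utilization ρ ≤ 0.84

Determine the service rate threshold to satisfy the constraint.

ρ = λ/μ, so μ = λ/ρ
μ ≥ 8.6/0.84 = 10.2381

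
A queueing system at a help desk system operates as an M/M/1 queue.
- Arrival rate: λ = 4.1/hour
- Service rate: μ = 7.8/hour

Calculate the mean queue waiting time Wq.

First, compute utilization: ρ = λ/μ = 4.1/7.8 = 0.5256
For M/M/1: Wq = λ/(μ(μ-λ))
Wq = 4.1/(7.8 × (7.8-4.1))
Wq = 4.1/(7.8 × 3.70)
Wq = 0.1421 hours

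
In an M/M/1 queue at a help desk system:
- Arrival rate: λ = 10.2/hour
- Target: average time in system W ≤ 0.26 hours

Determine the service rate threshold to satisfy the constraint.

For M/M/1: W = 1/(μ-λ)
Need W ≤ 0.26, so 1/(μ-λ) ≤ 0.26
μ - λ ≥ 1/0.26 = 3.8462
μ ≥ 10.2 + 3.8462 = 14.0462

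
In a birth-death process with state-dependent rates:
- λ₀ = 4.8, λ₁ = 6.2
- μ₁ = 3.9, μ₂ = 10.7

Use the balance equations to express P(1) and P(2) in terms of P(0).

Balance equations:
State 0: λ₀P₀ = μ₁P₁ → P₁ = (λ₀/μ₁)P₀ = (4.8/3.9)P₀ = 1.2308P₀
State 1: P₂ = (λ₀λ₁)/(μ₁μ₂)P₀ = (4.8×6.2)/(3.9×10.7)P₀ = 0.7132P₀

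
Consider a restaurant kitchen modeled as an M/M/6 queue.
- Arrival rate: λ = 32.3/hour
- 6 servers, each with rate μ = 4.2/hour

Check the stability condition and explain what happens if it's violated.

Stability requires ρ = λ/(cμ) < 1
ρ = 32.3/(6 × 4.2) = 32.3/25.20 = 1.2817
Since 1.2817 ≥ 1, the system is UNSTABLE.
Need c > λ/μ = 32.3/4.2 = 7.69.
Minimum servers needed: c = 8.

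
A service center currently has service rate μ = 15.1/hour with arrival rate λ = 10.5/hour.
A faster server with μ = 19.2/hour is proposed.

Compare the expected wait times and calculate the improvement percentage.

System 1: ρ₁ = 10.5/15.1 = 0.6954, W₁ = 1/(15.1-10.5) = 0.21739
System 2: ρ₂ = 10.5/19.2 = 0.5469, W₂ = 1/(19.2-10.5) = 0.11494
Improvement: (W₁-W₂)/W₁ = (0.21739-0.11494)/0.21739 = 47.13%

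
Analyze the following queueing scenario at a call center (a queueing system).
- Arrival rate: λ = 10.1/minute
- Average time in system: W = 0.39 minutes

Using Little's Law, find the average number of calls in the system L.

Little's Law: L = λW
L = 10.1 × 0.39 = 3.9390 calls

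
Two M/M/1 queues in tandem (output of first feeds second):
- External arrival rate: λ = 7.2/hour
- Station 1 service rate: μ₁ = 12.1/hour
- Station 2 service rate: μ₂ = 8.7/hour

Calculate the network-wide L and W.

By Jackson's theorem, each station behaves as independent M/M/1.
Station 1: ρ₁ = 7.2/12.1 = 0.5950, L₁ = ρ₁/(1-ρ₁) = λ/(μ₁-λ) = 7.2/4.90 = 1.46939
Station 2: ρ₂ = 7.2/8.7 = 0.8276, L₂ = ρ₂/(1-ρ₂) = λ/(μ₂-λ) = 7.2/1.50 = 4.80000
Total: L = L₁ + L₂ = 1.46939 + 4.80000 = 6.26939
W = L/λ = 6.26939/7.2 = 0.8707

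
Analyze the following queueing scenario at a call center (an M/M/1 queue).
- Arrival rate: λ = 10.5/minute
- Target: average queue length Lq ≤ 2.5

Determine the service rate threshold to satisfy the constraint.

For M/M/1: Lq = λ²/(μ(μ-λ))
Need Lq ≤ 2.5, i.e. μ(μ-λ) ≥ λ²/2.5
μ² - 10.5μ - 110.25/2.5 ≥ 0  →  μ² - 10.5μ - 44.1000 ≥ 0
Quadratic formula (positive root): μ = [λ + √(λ² + 4×44.1000)]/2
Discriminant: 110.25 + 4×44.1000 = 286.6500, √286.6500 = 16.9307
μ ≥ (10.5 + 16.9307)/2 = 13.7154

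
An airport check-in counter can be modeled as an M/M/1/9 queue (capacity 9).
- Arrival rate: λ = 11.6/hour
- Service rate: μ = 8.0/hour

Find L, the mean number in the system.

ρ = λ/μ = 11.6/8.0 = 1.4500
P₀ = (1-ρ)/(1-ρ^(K+1)) = (1-1.4500)/(1-1.4500^10) = -0.4500/-40.0847 = 0.01123
P_K = P₀×ρ^K = 0.011226 × 1.4500^9 = 0.011226 × 28.3343 = 0.3181
L = ρ[1 - (K+1)ρ^K + Kρ^(K+1)] / [(1-ρ)(1-ρ^(K+1))]
L = 1.4500 × (1 - 10×28.3343 + 9×41.0847) / ((1 - 1.4500) × (1 - 41.0847)) = 7.0272 passengers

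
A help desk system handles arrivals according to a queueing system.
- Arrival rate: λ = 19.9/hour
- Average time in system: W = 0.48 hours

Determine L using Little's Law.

Little's Law: L = λW
L = 19.9 × 0.48 = 9.5520 tickets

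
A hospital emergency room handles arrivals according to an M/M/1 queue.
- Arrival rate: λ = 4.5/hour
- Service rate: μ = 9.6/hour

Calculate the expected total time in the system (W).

First, compute utilization: ρ = λ/μ = 4.5/9.6 = 0.4688
For M/M/1: W = 1/(μ-λ)
W = 1/(9.6-4.5) = 1/5.10
W = 0.1961 hours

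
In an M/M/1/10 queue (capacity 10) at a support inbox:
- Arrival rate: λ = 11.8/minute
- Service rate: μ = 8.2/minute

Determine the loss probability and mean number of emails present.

ρ = λ/μ = 11.8/8.2 = 1.43902
P₀ = (1-ρ)/(1-ρ^(K+1)) = (1-1.43902)/(1-1.43902^11) = -0.4390/-53.7943 = 0.008161
P_K = P₀×ρ^K = 0.008161 × 1.43902^10 = 0.008161 × 38.0775 = 0.3108
Blocking probability P_10 = 0.3108 (31.08%)
L = ρ[1 - (K+1)ρ^K + Kρ^(K+1)] / [(1-ρ)(1-ρ^(K+1))]
L = 1.43902 × (1 - 11×38.0775 + 10×54.7943) / ((1 - 1.43902) × (1 - 54.7943)) = 7.9267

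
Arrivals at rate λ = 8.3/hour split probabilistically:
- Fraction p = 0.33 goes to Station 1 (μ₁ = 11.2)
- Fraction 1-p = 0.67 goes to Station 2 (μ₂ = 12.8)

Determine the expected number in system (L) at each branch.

Effective rates: λ₁ = 8.3×0.33 = 2.739, λ₂ = 8.3×0.67 = 5.561
Station 1: ρ₁ = 2.739/11.2 = 0.24455, L₁ = ρ₁/(1-ρ₁) = 0.24455/(1-0.24455) = 0.3237
Station 2: ρ₂ = 5.561/12.8 = 0.43445, L₂ = ρ₂/(1-ρ₂) = 0.43445/(1-0.43445) = 0.7682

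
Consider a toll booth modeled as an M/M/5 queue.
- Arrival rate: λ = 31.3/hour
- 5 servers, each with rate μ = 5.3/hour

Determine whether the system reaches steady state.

Stability requires ρ = λ/(cμ) < 1
ρ = 31.3/(5 × 5.3) = 31.3/26.50 = 1.1811
Since 1.1811 ≥ 1, the system is UNSTABLE.
Need c > λ/μ = 31.3/5.3 = 5.91.
Minimum servers needed: c = 6.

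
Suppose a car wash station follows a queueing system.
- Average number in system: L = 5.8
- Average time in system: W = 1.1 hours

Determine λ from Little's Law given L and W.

Little's Law: L = λW, so λ = L/W
λ = 5.8/1.1 = 5.2727 cars/hour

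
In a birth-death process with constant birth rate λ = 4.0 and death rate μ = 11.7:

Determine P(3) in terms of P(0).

For constant rates: P(n)/P(0) = (λ/μ)^n
P(3)/P(0) = (4.0/11.7)^3 = 0.34188^3 = 0.03996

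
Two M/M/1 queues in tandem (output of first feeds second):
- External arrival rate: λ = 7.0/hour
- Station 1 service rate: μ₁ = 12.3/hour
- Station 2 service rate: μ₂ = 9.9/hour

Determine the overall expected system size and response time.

By Jackson's theorem, each station behaves as independent M/M/1.
Station 1: ρ₁ = 7.0/12.3 = 0.5691, L₁ = ρ₁/(1-ρ₁) = λ/(μ₁-λ) = 7.0/5.30 = 1.32075
Station 2: ρ₂ = 7.0/9.9 = 0.7071, L₂ = ρ₂/(1-ρ₂) = λ/(μ₂-λ) = 7.0/2.90 = 2.41379
Total: L = L₁ + L₂ = 1.32075 + 2.41379 = 3.7345
W = L/λ = 3.7345/7.0 = 0.5335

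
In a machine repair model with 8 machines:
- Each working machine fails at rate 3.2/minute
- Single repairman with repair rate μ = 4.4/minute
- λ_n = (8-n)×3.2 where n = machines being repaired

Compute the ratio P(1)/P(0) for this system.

P(1)/P(0) = ∏_{i=0}^{1-1} λ_i/μ_{i+1}
= (8-0)×3.2/4.4
= 5.8182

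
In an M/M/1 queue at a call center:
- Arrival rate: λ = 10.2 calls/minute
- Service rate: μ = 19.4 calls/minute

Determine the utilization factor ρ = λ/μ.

Server utilization: ρ = λ/μ
ρ = 10.2/19.4 = 0.5258
The server is busy 52.58% of the time.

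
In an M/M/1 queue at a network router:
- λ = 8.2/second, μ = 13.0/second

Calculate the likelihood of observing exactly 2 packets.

ρ = λ/μ = 8.2/13.0 = 0.6308
P(n) = (1-ρ)ρⁿ
P(2) = (1-0.6308) × 0.6308^2
P(2) = 0.3692 × 0.3979
P(2) = 0.1469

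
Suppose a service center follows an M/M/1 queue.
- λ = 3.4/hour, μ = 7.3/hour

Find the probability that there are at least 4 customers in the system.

ρ = λ/μ = 3.4/7.3 = 0.46575
P(N ≥ n) = ρⁿ
P(N ≥ 4) = 0.46575^4
P(N ≥ 4) = 0.04706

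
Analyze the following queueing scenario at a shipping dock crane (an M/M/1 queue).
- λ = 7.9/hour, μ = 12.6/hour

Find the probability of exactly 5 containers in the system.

ρ = λ/μ = 7.9/12.6 = 0.6270
P(n) = (1-ρ)ρⁿ
P(5) = (1-0.6270) × 0.6270^5
P(5) = 0.3730 × 0.09690
P(5) = 0.03614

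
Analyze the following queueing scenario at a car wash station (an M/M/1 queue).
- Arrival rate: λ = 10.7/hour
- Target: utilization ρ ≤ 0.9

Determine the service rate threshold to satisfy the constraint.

ρ = λ/μ, so μ = λ/ρ
μ ≥ 10.7/0.9 = 11.8889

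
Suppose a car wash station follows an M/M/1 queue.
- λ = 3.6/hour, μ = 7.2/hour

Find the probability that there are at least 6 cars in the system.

ρ = λ/μ = 3.6/7.2 = 0.5000
P(N ≥ n) = ρⁿ
P(N ≥ 6) = 0.5000^6
P(N ≥ 6) = 0.01562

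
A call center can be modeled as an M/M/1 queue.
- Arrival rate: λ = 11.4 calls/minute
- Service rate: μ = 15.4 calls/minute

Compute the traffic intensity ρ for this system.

Server utilization: ρ = λ/μ
ρ = 11.4/15.4 = 0.7403
The server is busy 74.03% of the time.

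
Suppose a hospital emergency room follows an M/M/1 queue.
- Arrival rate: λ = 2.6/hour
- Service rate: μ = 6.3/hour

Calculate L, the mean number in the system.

ρ = λ/μ = 2.6/6.3 = 0.4127
For M/M/1: L = λ/(μ-λ)
L = 2.6/(6.3-2.6) = 2.6/3.70
L = 0.7027 patients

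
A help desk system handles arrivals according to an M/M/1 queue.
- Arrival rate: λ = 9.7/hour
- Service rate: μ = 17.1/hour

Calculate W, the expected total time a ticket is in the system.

First, compute utilization: ρ = λ/μ = 9.7/17.1 = 0.5673
For M/M/1: W = 1/(μ-λ)
W = 1/(17.1-9.7) = 1/7.40
W = 0.1351 hours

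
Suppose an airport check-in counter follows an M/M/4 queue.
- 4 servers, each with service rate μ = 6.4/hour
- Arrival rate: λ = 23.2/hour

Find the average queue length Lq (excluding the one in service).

Traffic intensity: ρ = λ/(cμ) = 23.2/(4×6.4) = 0.9062
Since ρ = 0.9062 < 1, system is stable.
Offered load a = λ/μ = cρ = 23.2/6.4 = 3.6250
P₀ = [ Σₙ₌₀^3 aⁿ/n! + a^4/(4!(1-ρ)) ]⁻¹
Σ = a^0/0! + a^1/1! + a^2/2! + a^3/3! = 1.0000 + 3.6250 + 6.5703 + 7.9391 = 19.1344
a^4/(4!(1-ρ)) = 172.6760/(24 × 0.09375) = 76.7449
P₀ = 1/(19.1344 + 76.7449) = 0.01043
Lq = P₀·a^4·ρ / (4!(1-ρ)²) = 0.0104298 × 172.6760 × 0.906250 / (24 × 0.00878906) = 7.7375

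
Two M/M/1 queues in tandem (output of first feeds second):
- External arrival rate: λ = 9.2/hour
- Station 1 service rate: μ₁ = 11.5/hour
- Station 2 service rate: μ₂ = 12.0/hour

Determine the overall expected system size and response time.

By Jackson's theorem, each station behaves as independent M/M/1.
Station 1: ρ₁ = 9.2/11.5 = 0.8000, L₁ = ρ₁/(1-ρ₁) = λ/(μ₁-λ) = 9.2/2.30 = 4.0000
Station 2: ρ₂ = 9.2/12.0 = 0.7667, L₂ = ρ₂/(1-ρ₂) = λ/(μ₂-λ) = 9.2/2.80 = 3.2857
Total: L = L₁ + L₂ = 4.0000 + 3.2857 = 7.2857
W = L/λ = 7.2857/9.2 = 0.7919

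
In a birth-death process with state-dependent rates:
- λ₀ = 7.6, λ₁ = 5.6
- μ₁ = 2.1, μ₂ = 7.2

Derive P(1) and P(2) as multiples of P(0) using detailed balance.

Balance equations:
State 0: λ₀P₀ = μ₁P₁ → P₁ = (λ₀/μ₁)P₀ = (7.6/2.1)P₀ = 3.6190P₀
State 1: P₂ = (λ₀λ₁)/(μ₁μ₂)P₀ = (7.6×5.6)/(2.1×7.2)P₀ = 2.8148P₀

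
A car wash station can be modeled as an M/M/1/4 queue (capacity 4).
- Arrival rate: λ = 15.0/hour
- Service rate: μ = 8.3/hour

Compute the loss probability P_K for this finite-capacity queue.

ρ = λ/μ = 15.0/8.3 = 1.80723
P₀ = (1-ρ)/(1-ρ^(K+1)) = (1-1.80723)/(1-1.80723^5) = -0.8072/-18.2782 = 0.04416
P_K = P₀×ρ^K = 0.04416 × 1.80723^4 = 0.04416 × 10.6673 = 0.4711
Blocking probability = 47.11%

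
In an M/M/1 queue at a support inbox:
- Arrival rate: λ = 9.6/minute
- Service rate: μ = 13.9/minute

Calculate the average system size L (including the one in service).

ρ = λ/μ = 9.6/13.9 = 0.6906
For M/M/1: L = λ/(μ-λ)
L = 9.6/(13.9-9.6) = 9.6/4.30
L = 2.2326 emails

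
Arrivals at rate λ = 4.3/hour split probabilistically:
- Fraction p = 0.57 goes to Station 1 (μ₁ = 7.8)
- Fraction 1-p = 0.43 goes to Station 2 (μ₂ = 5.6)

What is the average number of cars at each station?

Effective rates: λ₁ = 4.3×0.57 = 2.451, λ₂ = 4.3×0.43 = 1.849
Station 1: ρ₁ = 2.451/7.8 = 0.3142, L₁ = ρ₁/(1-ρ₁) = 0.3142/(1-0.3142) = 0.4582
Station 2: ρ₂ = 1.849/5.6 = 0.33018, L₂ = ρ₂/(1-ρ₂) = 0.33018/(1-0.33018) = 0.4929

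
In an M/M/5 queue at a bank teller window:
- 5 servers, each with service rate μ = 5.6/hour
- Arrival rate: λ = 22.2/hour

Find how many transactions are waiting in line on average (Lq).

Traffic intensity: ρ = λ/(cμ) = 22.2/(5×5.6) = 0.7929
Since ρ = 0.7929 < 1, system is stable.
Offered load a = λ/μ = cρ = 22.2/5.6 = 3.9643
P₀ = [ Σₙ₌₀^4 aⁿ/n! + a^5/(5!(1-ρ)) ]⁻¹
Σ = a^0/0! + a^1/1! + a^2/2! + a^3/3! + a^4/4! = 1.0000000 + 3.9642857 + 7.8577806 + 10.383496 + 10.290786 = 33.4963
a^5/(5!(1-ρ)) = 979.0948/(120 × 0.2071429) = 39.3889
P₀ = 1/(33.4963 + 39.3889) = 0.01372
Lq = P₀·a^5·ρ / (5!(1-ρ)²) = 0.01372 × 979.0948 × 0.7929 / (120 × 0.04291) = 2.0685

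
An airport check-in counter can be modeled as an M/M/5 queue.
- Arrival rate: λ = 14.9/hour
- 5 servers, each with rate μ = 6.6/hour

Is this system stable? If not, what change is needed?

Stability requires ρ = λ/(cμ) < 1
ρ = 14.9/(5 × 6.6) = 14.9/33.00 = 0.4515
Since 0.4515 < 1, the system is STABLE.
The servers are busy 45.15% of the time.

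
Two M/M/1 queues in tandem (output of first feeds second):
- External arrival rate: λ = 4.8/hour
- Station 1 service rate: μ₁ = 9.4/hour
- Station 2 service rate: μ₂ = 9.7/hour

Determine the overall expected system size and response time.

By Jackson's theorem, each station behaves as independent M/M/1.
Station 1: ρ₁ = 4.8/9.4 = 0.5106, L₁ = ρ₁/(1-ρ₁) = λ/(μ₁-λ) = 4.8/4.60 = 1.0435
Station 2: ρ₂ = 4.8/9.7 = 0.4948, L₂ = ρ₂/(1-ρ₂) = λ/(μ₂-λ) = 4.8/4.90 = 0.9796
Total: L = L₁ + L₂ = 1.0435 + 0.9796 = 2.0231
W = L/λ = 2.0231/4.8 = 0.4215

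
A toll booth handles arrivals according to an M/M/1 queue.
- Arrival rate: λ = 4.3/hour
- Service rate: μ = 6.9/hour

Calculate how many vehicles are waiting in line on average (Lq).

ρ = λ/μ = 4.3/6.9 = 0.6232
For M/M/1: Lq = λ²/(μ(μ-λ))
Lq = 18.49/(6.9 × 2.60)
Lq = 1.0307 vehicles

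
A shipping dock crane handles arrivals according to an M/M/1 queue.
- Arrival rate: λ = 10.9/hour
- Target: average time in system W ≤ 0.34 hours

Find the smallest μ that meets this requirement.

For M/M/1: W = 1/(μ-λ)
Need W ≤ 0.34, so 1/(μ-λ) ≤ 0.34
μ - λ ≥ 1/0.34 = 2.9412
μ ≥ 10.9 + 2.9412 = 13.8412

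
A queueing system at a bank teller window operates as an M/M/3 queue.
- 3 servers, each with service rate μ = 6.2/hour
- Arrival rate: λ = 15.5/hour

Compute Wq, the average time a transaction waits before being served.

Traffic intensity: ρ = λ/(cμ) = 15.5/(3×6.2) = 0.8333
Since ρ = 0.8333 < 1, system is stable.
Offered load a = λ/μ = cρ = 15.5/6.2 = 2.5000
P₀ = [ Σₙ₌₀^2 aⁿ/n! + a^3/(3!(1-ρ)) ]⁻¹
Σ = a^0/0! + a^1/1! + a^2/2! = 1.0000 + 2.5000 + 3.1250 = 6.6250
a^3/(3!(1-ρ)) = 15.6250/(6 × 0.166667) = 15.6250
P₀ = 1/(6.6250 + 15.6250) = 0.04494
Lq = P₀·a^3·ρ / (3!(1-ρ)²) = 0.044944 × 15.6250 × 0.83333 / (6 × 0.027778) = 3.5112
Wq = Lq/λ = 3.5112/15.5 = 0.2265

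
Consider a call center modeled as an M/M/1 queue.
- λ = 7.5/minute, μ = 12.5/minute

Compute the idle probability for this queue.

ρ = λ/μ = 7.5/12.5 = 0.6000
P(0) = 1 - ρ = 1 - 0.6000 = 0.4000
The server is idle 40.00% of the time.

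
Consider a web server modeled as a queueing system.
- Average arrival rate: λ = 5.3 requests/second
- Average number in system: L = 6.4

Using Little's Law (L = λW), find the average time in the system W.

Little's Law: L = λW, so W = L/λ
W = 6.4/5.3 = 1.2075 seconds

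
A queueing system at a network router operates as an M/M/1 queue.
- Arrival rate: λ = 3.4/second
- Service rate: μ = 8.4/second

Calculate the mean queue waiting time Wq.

First, compute utilization: ρ = λ/μ = 3.4/8.4 = 0.4048
For M/M/1: Wq = λ/(μ(μ-λ))
Wq = 3.4/(8.4 × (8.4-3.4))
Wq = 3.4/(8.4 × 5.00)
Wq = 0.08095 seconds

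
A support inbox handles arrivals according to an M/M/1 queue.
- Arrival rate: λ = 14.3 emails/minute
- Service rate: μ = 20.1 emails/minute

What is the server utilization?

Server utilization: ρ = λ/μ
ρ = 14.3/20.1 = 0.7114
The server is busy 71.14% of the time.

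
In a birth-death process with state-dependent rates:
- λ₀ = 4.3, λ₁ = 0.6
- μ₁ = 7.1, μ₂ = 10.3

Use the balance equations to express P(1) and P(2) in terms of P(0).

Balance equations:
State 0: λ₀P₀ = μ₁P₁ → P₁ = (λ₀/μ₁)P₀ = (4.3/7.1)P₀ = 0.6056P₀
State 1: P₂ = (λ₀λ₁)/(μ₁μ₂)P₀ = (4.3×0.6)/(7.1×10.3)P₀ = 0.03528P₀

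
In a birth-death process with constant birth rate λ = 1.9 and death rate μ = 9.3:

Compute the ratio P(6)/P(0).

For constant rates: P(n)/P(0) = (λ/μ)^n
P(6)/P(0) = (1.9/9.3)^6 = 0.2043^6 = 0.00007271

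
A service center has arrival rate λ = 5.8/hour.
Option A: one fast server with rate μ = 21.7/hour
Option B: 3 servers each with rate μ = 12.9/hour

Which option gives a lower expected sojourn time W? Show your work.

Option A: single server μ = 21.7 (M/M/1)
  ρ_A = 5.8/21.7 = 0.2673
  W_A = 1/(μ-λ) = 1/(21.7-5.8) = 1/15.90 = 0.06289

Option B: 3 servers μ = 12.9 (M/M/3)
  ρ_B = λ/(cμ) = 5.8/(3×12.9) = 0.1499
  Offered load a = λ/μ = cρ = 5.8/12.9 = 0.4496
  P₀ = [ Σₙ₌₀^2 aⁿ/n! + a^3/(3!(1-ρ)) ]⁻¹
  Σ = a^0/0! + a^1/1! + a^2/2! = 1.0000 + 0.4496 + 0.1011 = 1.5507
  a^3/(3!(1-ρ)) = 0.09089/(6 × 0.8501) = 0.01782
  P₀ = 1/(1.5507 + 0.01782) = 0.6375
  Lq = P₀·a^3·ρ / (3!(1-ρ)²) = 0.6375 × 0.09089 × 0.1499 / (6 × 0.7227) = 0.002003
  Wq_B = Lq/λ = 0.00200274/5.8 = 0.00034530
  W_B = Wq_B + 1/μ = 0.00034530 + 0.077519 = 0.07786

Since W_A = 0.06289 < W_B = 0.07786, Option A (single fast server) has the shorter time in system.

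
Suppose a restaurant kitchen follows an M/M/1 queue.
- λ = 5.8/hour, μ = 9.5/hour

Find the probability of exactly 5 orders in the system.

ρ = λ/μ = 5.8/9.5 = 0.61053
P(n) = (1-ρ)ρⁿ
P(5) = (1-0.61053) × 0.61053^5
P(5) = 0.3895 × 0.08483
P(5) = 0.03304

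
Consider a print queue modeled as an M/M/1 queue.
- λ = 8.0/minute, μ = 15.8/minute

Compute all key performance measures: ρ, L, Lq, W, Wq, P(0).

Step 1: ρ = λ/μ = 8.0/15.8 = 0.5063
Step 2: L = λ/(μ-λ) = 8.0/7.80 = 1.0256
Step 3: Lq = λ²/(μ(μ-λ)) = 64.00/(15.8×7.80) = 0.5193
Step 4: W = 1/(μ-λ) = 1/7.80 = 0.1282
Step 5: Wq = λ/(μ(μ-λ)) = 8.0/(15.8×7.80) = 0.06491
Step 6: P(0) = 1-ρ = 0.4937
Verify: L = λW = 8.0×0.1282 = 1.0256 ✔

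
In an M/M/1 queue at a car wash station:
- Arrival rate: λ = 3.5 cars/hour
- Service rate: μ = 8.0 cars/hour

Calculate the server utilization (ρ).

Server utilization: ρ = λ/μ
ρ = 3.5/8.0 = 0.4375
The server is busy 43.75% of the time.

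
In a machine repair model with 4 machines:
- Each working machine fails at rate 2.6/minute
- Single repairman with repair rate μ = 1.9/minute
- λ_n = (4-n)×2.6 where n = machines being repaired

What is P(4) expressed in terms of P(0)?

P(4)/P(0) = ∏_{i=0}^{4-1} λ_i/μ_{i+1}
= (4-0)×2.6/1.9 × (4-1)×2.6/1.9 × (4-2)×2.6/1.9 × (4-3)×2.6/1.9
= 84.1570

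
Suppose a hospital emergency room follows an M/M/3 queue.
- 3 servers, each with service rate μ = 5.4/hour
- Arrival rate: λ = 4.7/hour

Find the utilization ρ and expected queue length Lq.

Traffic intensity: ρ = λ/(cμ) = 4.7/(3×5.4) = 0.2901
Since ρ = 0.2901 < 1, system is stable.
Offered load a = λ/μ = cρ = 4.7/5.4 = 0.8704
P₀ = [ Σₙ₌₀^2 aⁿ/n! + a^3/(3!(1-ρ)) ]⁻¹
Σ = a^0/0! + a^1/1! + a^2/2! = 1.0000 + 0.87037 + 0.37877 = 2.2491
a^3/(3!(1-ρ)) = 0.6593/(6 × 0.7099) = 0.1548
P₀ = 1/(2.2491 + 0.1548) = 0.4160
Lq = P₀·a^3·ρ / (3!(1-ρ)²) = 0.4160 × 0.6593 × 0.2901 / (6 × 0.5039) = 0.02632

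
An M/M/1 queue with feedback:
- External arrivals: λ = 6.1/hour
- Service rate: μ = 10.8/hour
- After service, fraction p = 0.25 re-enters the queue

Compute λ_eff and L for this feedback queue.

Effective arrival rate: λ_eff = λ/(1-p) = 6.1/(1-0.25) = 6.1/0.75 = 8.13333
ρ = λ_eff/μ = 8.13333/10.8 = 0.753086
L = ρ/(1-ρ) = 0.753086/(1-0.753086) = 3.0500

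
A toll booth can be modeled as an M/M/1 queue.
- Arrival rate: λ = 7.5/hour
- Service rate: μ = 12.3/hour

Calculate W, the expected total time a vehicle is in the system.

First, compute utilization: ρ = λ/μ = 7.5/12.3 = 0.6098
For M/M/1: W = 1/(μ-λ)
W = 1/(12.3-7.5) = 1/4.80
W = 0.2083 hours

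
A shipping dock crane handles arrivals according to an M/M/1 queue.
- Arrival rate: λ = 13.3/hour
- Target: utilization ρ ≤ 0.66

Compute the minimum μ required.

ρ = λ/μ, so μ = λ/ρ
μ ≥ 13.3/0.66 = 20.1515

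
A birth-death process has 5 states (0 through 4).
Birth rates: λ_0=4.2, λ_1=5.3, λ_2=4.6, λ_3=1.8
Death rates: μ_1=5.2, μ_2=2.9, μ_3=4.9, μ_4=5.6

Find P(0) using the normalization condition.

Ratios P(n)/P(0) = (λ₀···λₙ₋₁)/(μ₁···μₙ):
P(1)/P(0) = (4.2)/(5.2) = 0.8077
P(2)/P(0) = (4.2×5.3)/(5.2×2.9) = 1.4761
P(3)/P(0) = (4.2×5.3×4.6)/(5.2×2.9×4.9) = 1.3858
P(4)/P(0) = (4.2×5.3×4.6×1.8)/(5.2×2.9×4.9×5.6) = 0.4454

Normalization: ∑ P(n) = 1
P(0) × (1.0000 + 0.8077 + 1.4761 + 1.3858 + 0.4454) = 1
P(0) × 5.1150 = 1
P(0) = 1/5.1150 = 0.1955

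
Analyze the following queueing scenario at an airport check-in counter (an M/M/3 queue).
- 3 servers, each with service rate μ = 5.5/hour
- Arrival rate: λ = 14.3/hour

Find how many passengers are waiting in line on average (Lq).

Traffic intensity: ρ = λ/(cμ) = 14.3/(3×5.5) = 0.8667
Since ρ = 0.8667 < 1, system is stable.
Offered load a = λ/μ = cρ = 14.3/5.5 = 2.6000
P₀ = [ Σₙ₌₀^2 aⁿ/n! + a^3/(3!(1-ρ)) ]⁻¹
Σ = a^0/0! + a^1/1! + a^2/2! = 1.0000 + 2.6000 + 3.3800 = 6.9800
a^3/(3!(1-ρ)) = 17.57600/(6 × 0.1333333) = 21.9700
P₀ = 1/(6.9800 + 21.9700) = 0.03454
Lq = P₀·a^3·ρ / (3!(1-ρ)²) = 0.0345423 × 17.5760 × 0.866667 / (6 × 0.0177778) = 4.9328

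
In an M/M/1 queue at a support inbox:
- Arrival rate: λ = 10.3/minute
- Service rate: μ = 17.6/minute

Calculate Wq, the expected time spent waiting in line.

First, compute utilization: ρ = λ/μ = 10.3/17.6 = 0.5852
For M/M/1: Wq = λ/(μ(μ-λ))
Wq = 10.3/(17.6 × (17.6-10.3))
Wq = 10.3/(17.6 × 7.30)
Wq = 0.08017 minutes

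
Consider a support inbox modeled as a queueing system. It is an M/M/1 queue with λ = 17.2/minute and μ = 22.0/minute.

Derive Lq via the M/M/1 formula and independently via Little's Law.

Method 1 (direct): Lq = λ²/(μ(μ-λ)) = 295.84/(22.0 × 4.80) = 2.8015

Method 2 (Little's Law):
W = 1/(μ-λ) = 1/4.80 = 0.208333
Wq = W - 1/μ = 0.208333 - 0.0454545 = 0.16288
Lq = λWq = 17.2 × 0.16288 = 2.8015 ✔ (matches Method 1)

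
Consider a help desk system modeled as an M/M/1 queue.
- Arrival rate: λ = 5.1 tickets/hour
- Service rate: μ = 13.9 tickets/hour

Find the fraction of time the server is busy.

Server utilization: ρ = λ/μ
ρ = 5.1/13.9 = 0.3669
The server is busy 36.69% of the time.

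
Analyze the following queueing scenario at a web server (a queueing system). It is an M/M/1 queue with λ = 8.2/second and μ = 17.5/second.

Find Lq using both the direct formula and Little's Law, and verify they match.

Method 1 (direct): Lq = λ²/(μ(μ-λ)) = 67.24/(17.5 × 9.30) = 0.4131

Method 2 (Little's Law):
W = 1/(μ-λ) = 1/9.30 = 0.107527
Wq = W - 1/μ = 0.107527 - 0.0571429 = 0.05038
Lq = λWq = 8.2 × 0.05038 = 0.4131 ✔ (matches Method 1)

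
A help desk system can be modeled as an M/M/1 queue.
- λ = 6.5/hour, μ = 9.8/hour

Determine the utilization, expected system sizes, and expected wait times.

Step 1: ρ = λ/μ = 6.5/9.8 = 0.6633
Step 2: L = λ/(μ-λ) = 6.5/3.30 = 1.9697
Step 3: Lq = λ²/(μ(μ-λ)) = 42.25/(9.8×3.30) = 1.3064
Step 4: W = 1/(μ-λ) = 1/3.30 = 0.30303
Step 5: Wq = λ/(μ(μ-λ)) = 6.5/(9.8×3.30) = 0.2010
Step 6: P(0) = 1-ρ = 0.3367
Verify: L = λW = 6.5×0.30303 = 1.9697 ✔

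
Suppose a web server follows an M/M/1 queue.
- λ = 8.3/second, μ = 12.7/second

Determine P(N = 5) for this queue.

ρ = λ/μ = 8.3/12.7 = 0.65354
P(n) = (1-ρ)ρⁿ
P(5) = (1-0.65354) × 0.65354^5
P(5) = 0.346460 × 0.119223
P(5) = 0.04131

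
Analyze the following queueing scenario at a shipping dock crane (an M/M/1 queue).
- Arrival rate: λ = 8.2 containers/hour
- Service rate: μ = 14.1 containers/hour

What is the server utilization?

Server utilization: ρ = λ/μ
ρ = 8.2/14.1 = 0.5816
The server is busy 58.16% of the time.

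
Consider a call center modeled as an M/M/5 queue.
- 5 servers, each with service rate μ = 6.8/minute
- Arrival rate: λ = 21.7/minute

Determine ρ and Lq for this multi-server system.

Traffic intensity: ρ = λ/(cμ) = 21.7/(5×6.8) = 0.6382
Since ρ = 0.6382 < 1, system is stable.
Offered load a = λ/μ = cρ = 21.7/6.8 = 3.1912
P₀ = [ Σₙ₌₀^4 aⁿ/n! + a^5/(5!(1-ρ)) ]⁻¹
Σ = a^0/0! + a^1/1! + a^2/2! + a^3/3! + a^4/4! = 1.00000 + 3.19118 + 5.09180 + 5.41628 + 4.32108 = 19.0203
a^5/(5!(1-ρ)) = 330.9437/(120 × 0.361765) = 7.6234
P₀ = 1/(19.0203 + 7.6234) = 0.03753
Lq = P₀·a^5·ρ / (5!(1-ρ)²) = 0.037532 × 330.9437 × 0.63824 / (120 × 0.13087) = 0.5048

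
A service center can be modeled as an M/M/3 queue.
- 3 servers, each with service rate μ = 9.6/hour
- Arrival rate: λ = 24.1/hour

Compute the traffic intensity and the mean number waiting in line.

Traffic intensity: ρ = λ/(cμ) = 24.1/(3×9.6) = 0.8368
Since ρ = 0.8368 < 1, system is stable.
Offered load a = λ/μ = cρ = 24.1/9.6 = 2.5104
P₀ = [ Σₙ₌₀^2 aⁿ/n! + a^3/(3!(1-ρ)) ]⁻¹
Σ = a^0/0! + a^1/1! + a^2/2! = 1.0000 + 2.5104 + 3.1511 = 6.6615
a^3/(3!(1-ρ)) = 15.821127/(6 × 0.16319444) = 16.1577
P₀ = 1/(6.6615 + 16.1577) = 0.04382
Lq = P₀·a^3·ρ / (3!(1-ρ)²) = 0.04382 × 15.8211 × 0.8368 / (6 × 0.02663) = 3.6308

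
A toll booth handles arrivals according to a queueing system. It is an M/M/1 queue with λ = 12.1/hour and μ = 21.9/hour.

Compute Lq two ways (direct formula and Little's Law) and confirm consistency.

Method 1 (direct): Lq = λ²/(μ(μ-λ)) = 146.41/(21.9 × 9.80) = 0.6822

Method 2 (Little's Law):
W = 1/(μ-λ) = 1/9.80 = 0.10204
Wq = W - 1/μ = 0.10204 - 0.045662 = 0.05638
Lq = λWq = 12.1 × 0.05638 = 0.6822 ✔ (matches Method 1)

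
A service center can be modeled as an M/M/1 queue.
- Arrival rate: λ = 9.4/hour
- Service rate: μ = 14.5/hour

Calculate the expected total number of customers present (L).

ρ = λ/μ = 9.4/14.5 = 0.6483
For M/M/1: L = λ/(μ-λ)
L = 9.4/(14.5-9.4) = 9.4/5.10
L = 1.8431 customers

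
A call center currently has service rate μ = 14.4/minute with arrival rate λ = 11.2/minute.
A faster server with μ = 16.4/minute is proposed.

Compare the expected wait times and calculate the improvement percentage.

System 1: ρ₁ = 11.2/14.4 = 0.7778, W₁ = 1/(14.4-11.2) = 0.3125
System 2: ρ₂ = 11.2/16.4 = 0.6829, W₂ = 1/(16.4-11.2) = 0.1923
Improvement: (W₁-W₂)/W₁ = (0.3125-0.1923)/0.3125 = 38.46%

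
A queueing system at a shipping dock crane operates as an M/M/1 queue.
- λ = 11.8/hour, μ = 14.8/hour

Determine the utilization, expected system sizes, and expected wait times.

Step 1: ρ = λ/μ = 11.8/14.8 = 0.7973
Step 2: L = λ/(μ-λ) = 11.8/3.00 = 3.9333
Step 3: Lq = λ²/(μ(μ-λ)) = 139.24/(14.8×3.00) = 3.1360
Step 4: W = 1/(μ-λ) = 1/3.00 = 0.33333
Step 5: Wq = λ/(μ(μ-λ)) = 11.8/(14.8×3.00) = 0.2658
Step 6: P(0) = 1-ρ = 0.2027
Verify: L = λW = 11.8×0.33333 = 3.9333 ✔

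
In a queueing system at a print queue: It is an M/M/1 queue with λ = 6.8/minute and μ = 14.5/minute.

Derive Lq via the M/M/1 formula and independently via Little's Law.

Method 1 (direct): Lq = λ²/(μ(μ-λ)) = 46.24/(14.5 × 7.70) = 0.4142

Method 2 (Little's Law):
W = 1/(μ-λ) = 1/7.70 = 0.129870
Wq = W - 1/μ = 0.129870 - 0.0689655 = 0.060905
Lq = λWq = 6.8 × 0.060905 = 0.4142 ✔ (matches Method 1)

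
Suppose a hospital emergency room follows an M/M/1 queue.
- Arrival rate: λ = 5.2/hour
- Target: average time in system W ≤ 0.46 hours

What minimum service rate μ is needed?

For M/M/1: W = 1/(μ-λ)
Need W ≤ 0.46, so 1/(μ-λ) ≤ 0.46
μ - λ ≥ 1/0.46 = 2.1739
μ ≥ 5.2 + 2.1739 = 7.3739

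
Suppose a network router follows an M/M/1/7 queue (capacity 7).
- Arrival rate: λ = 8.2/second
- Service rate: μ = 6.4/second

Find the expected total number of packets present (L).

ρ = λ/μ = 8.2/6.4 = 1.28125
P₀ = (1-ρ)/(1-ρ^(K+1)) = (1-1.28125)/(1-1.28125^8) = -0.28125/-6.2622 = 0.04491
P_K = P₀×ρ^K = 0.04491 × 1.28125^7 = 0.04491 × 5.6681 = 0.2546
L = ρ[1 - (K+1)ρ^K + Kρ^(K+1)] / [(1-ρ)(1-ρ^(K+1))]
L = 1.28125 × (1 - 8×5.66810 + 7×7.26225) / ((1 - 1.28125) × (1 - 7.26225)) = 4.7219 packets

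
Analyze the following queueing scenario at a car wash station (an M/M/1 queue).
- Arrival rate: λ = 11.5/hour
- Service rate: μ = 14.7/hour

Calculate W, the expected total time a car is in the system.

First, compute utilization: ρ = λ/μ = 11.5/14.7 = 0.7823
For M/M/1: W = 1/(μ-λ)
W = 1/(14.7-11.5) = 1/3.20
W = 0.3125 hours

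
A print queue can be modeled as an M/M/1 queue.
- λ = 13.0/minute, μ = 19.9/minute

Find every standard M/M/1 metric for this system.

Step 1: ρ = λ/μ = 13.0/19.9 = 0.6533
Step 2: L = λ/(μ-λ) = 13.0/6.90 = 1.8841
Step 3: Lq = λ²/(μ(μ-λ)) = 169.00/(19.9×6.90) = 1.2308
Step 4: W = 1/(μ-λ) = 1/6.90 = 0.14493
Step 5: Wq = λ/(μ(μ-λ)) = 13.0/(19.9×6.90) = 0.09468
Step 6: P(0) = 1-ρ = 0.3467
Verify: L = λW = 13.0×0.14493 = 1.8841 ✔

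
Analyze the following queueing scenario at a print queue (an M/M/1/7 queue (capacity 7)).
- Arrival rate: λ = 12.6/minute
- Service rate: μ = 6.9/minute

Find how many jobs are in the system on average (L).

ρ = λ/μ = 12.6/6.9 = 1.82609
P₀ = (1-ρ)/(1-ρ^(K+1)) = (1-1.82609)/(1-1.82609^8) = -0.8261/-122.6452 = 0.006736
P_K = P₀×ρ^K = 0.006736 × 1.82609^7 = 0.006736 × 67.7104 = 0.4561
L = ρ[1 - (K+1)ρ^K + Kρ^(K+1)] / [(1-ρ)(1-ρ^(K+1))]
L = 1.82609 × (1 - 8×67.7104 + 7×123.6452) / ((1 - 1.82609) × (1 - 123.6452)) = 5.8547 jobs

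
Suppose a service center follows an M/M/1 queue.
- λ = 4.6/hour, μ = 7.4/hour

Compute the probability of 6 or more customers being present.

ρ = λ/μ = 4.6/7.4 = 0.62162
P(N ≥ n) = ρⁿ
P(N ≥ 6) = 0.62162^6
P(N ≥ 6) = 0.05770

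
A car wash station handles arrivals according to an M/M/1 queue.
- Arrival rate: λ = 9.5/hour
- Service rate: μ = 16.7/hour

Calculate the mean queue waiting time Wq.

First, compute utilization: ρ = λ/μ = 9.5/16.7 = 0.5689
For M/M/1: Wq = λ/(μ(μ-λ))
Wq = 9.5/(16.7 × (16.7-9.5))
Wq = 9.5/(16.7 × 7.20)
Wq = 0.07901 hours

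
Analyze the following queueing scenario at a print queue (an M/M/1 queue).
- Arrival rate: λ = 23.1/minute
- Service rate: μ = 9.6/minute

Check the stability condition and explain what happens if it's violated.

Stability requires ρ = λ/(cμ) < 1
ρ = 23.1/(1 × 9.6) = 23.1/9.60 = 2.4063
Since 2.4063 ≥ 1, the system is UNSTABLE.
Queue grows without bound. Need μ > λ = 23.1.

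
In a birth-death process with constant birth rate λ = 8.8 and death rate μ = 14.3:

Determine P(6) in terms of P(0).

For constant rates: P(n)/P(0) = (λ/μ)^n
P(6)/P(0) = (8.8/14.3)^6 = 0.61538^6 = 0.05431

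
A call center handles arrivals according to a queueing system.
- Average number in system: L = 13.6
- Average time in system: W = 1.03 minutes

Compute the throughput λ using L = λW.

Little's Law: L = λW, so λ = L/W
λ = 13.6/1.03 = 13.2039 calls/minute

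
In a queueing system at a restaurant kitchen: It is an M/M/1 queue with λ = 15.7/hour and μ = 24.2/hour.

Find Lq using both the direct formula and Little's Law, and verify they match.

Method 1 (direct): Lq = λ²/(μ(μ-λ)) = 246.49/(24.2 × 8.50) = 1.1983

Method 2 (Little's Law):
W = 1/(μ-λ) = 1/8.50 = 0.117647
Wq = W - 1/μ = 0.117647 - 0.0413223 = 0.076325
Lq = λWq = 15.7 × 0.076325 = 1.1983 ✔ (matches Method 1)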